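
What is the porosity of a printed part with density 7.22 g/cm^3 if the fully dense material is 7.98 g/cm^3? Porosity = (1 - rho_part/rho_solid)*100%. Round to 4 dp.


Porosity = (1-7.22/7.98)*100 = 9.5238 %


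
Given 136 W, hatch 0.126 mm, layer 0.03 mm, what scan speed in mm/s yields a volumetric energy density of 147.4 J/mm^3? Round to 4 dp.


v = 136 / (147.4*0.126*0.03) = 244.0898 mm/s


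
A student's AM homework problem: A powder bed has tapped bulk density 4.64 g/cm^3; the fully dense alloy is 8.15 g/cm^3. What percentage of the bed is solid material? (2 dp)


Packing = (4.64/8.15)*100 = 56.93 %


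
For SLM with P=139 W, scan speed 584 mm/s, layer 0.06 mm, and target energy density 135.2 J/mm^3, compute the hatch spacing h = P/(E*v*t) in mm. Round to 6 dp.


h = 139 / (135.2*584*0.06) = 0.029341 mm


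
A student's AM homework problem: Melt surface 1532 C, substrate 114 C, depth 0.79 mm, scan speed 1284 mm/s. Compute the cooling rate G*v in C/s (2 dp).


G = (1532-114)/0.79 = 1794.93670886 C/mm
CR = 1794.93670886 * 1284 = 2304698.73 C/s


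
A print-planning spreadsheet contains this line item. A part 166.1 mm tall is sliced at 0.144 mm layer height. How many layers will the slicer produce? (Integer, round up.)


Layers = ceil(166.1/0.144) = 1154


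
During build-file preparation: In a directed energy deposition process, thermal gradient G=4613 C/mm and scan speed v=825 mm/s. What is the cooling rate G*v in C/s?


CR = 4613 * 825 = 3805725 C/s


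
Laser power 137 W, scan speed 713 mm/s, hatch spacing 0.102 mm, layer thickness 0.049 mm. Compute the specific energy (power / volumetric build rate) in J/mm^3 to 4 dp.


Build rate = 713 * 0.102 * 0.049 = 3.563574 mm^3/s
SE = 137 / 3.563574 = 38.4446 J/mm^3


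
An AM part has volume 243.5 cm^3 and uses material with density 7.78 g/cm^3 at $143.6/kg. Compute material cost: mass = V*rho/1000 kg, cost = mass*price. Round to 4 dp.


Mass = 243.5*7.78/1000 = 1.89443 kg
Cost = 1.89443 * 143.6 = 272.0401 $


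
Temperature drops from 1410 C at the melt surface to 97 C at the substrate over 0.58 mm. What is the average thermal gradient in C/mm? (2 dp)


G = (1410-97)/0.58 = 2263.79 C/mm


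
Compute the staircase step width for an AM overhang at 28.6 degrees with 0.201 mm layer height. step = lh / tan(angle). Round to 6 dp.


step = 0.201 / tan(28.6) = 0.36866 mm


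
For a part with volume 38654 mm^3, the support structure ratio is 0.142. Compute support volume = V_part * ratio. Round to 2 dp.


V_support = 38654 * 0.142 = 5488.87 mm^3


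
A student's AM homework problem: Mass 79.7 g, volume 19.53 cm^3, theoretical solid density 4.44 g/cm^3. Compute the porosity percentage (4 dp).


rho_part = 79.7 / 19.53 = 4.08090118 g/cm^3
Porosity = (1 - 4.08090118/4.44)*100 = 8.0878 %


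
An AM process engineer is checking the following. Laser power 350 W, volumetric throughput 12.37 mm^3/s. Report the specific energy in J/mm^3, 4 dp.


SE = 350 / 12.37 = 28.2943 J/mm^3


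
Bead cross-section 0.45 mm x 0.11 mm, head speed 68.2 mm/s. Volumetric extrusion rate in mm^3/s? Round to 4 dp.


Rate = 0.45 * 0.11 * 68.2 = 3.3759 mm^3/s


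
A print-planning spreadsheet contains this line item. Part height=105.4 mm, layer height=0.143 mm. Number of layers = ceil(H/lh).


Layers = ceil(105.4/0.143) = 738


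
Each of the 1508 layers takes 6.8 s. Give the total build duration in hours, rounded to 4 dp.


t = 1508 * 6.8 / 3600 = 2.8484 hrs


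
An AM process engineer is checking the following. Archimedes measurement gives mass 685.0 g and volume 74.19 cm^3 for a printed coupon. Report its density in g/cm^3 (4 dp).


rho = 685.0 / 74.19 = 9.2331 g/cm^3


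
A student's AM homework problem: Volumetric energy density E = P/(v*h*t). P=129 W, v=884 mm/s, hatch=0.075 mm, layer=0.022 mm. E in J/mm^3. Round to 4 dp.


E = 129 / (884*0.075*0.022) = 88.441 J/mm^3


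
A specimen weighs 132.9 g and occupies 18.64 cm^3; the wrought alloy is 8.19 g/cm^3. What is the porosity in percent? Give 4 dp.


rho_part = 132.9 / 18.64 = 7.12982833 g/cm^3
Porosity = (1 - 7.12982833/8.19)*100 = 12.9447 %


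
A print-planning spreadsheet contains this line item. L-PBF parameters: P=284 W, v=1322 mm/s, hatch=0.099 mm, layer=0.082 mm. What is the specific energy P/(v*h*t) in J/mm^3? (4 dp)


Build rate = 1322 * 0.099 * 0.082 = 10.731996 mm^3/s
SE = 284 / 10.731996 = 26.4629 J/mm^3


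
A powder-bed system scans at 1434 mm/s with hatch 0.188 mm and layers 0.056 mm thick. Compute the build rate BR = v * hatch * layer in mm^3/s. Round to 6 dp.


Rate = 1434 * 0.188 * 0.056 = 15.097152 mm^3/s


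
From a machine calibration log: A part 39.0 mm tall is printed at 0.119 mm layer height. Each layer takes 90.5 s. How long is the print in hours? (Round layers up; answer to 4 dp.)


Layers = ceil(39.0/0.119) = 328
t = 328 * 90.5 / 3600 = 8.2456 hrs


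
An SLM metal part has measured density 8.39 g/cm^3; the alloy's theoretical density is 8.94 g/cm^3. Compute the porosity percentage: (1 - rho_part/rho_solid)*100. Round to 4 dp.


Porosity = (1-8.39/8.94)*100 = 6.1521 %


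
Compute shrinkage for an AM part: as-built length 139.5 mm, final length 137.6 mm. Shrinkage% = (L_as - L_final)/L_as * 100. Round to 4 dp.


Shrinkage = ((139.5-137.6)/139.5)*100 = 1.362 %


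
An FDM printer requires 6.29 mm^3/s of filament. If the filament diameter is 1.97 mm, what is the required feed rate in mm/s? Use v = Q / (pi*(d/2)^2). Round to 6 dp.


A = pi*(1.97/2)^2 = 3.048052
v = 6.29 / 3.048052 = 2.063613 mm/s


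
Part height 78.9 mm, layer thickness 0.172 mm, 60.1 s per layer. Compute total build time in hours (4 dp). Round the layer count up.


Layers = ceil(78.9/0.172) = 459
t = 459 * 60.1 / 3600 = 7.6628 hrs


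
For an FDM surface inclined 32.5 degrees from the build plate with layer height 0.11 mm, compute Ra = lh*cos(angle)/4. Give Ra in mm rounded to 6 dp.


Ra = 0.11 * cos(32.5) / 4 = 0.023193 mm


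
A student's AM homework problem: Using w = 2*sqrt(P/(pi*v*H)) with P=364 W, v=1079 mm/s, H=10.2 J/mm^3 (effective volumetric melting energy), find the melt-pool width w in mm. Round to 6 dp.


w = 2*sqrt(364/(pi*1079*10.2)) = 0.205208 mm


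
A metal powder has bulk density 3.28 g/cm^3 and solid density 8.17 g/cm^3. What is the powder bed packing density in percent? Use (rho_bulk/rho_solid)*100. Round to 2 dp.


Packing = (3.28/8.17)*100 = 40.15 %


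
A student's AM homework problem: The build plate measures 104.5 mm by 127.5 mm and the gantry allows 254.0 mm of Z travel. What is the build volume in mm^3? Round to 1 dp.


V = 104.5 * 127.5 * 254.0 = 3384232.5 mm^3


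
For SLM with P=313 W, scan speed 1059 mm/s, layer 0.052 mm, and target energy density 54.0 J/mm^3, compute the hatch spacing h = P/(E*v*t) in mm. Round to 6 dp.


h = 313 / (54.0*1059*0.052) = 0.105257 mm


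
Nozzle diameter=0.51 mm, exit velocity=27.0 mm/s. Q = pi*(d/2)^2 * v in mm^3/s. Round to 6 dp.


A = pi*(0.51/2)^2 = 0.20428206 mm^2
Q = 0.20428206 * 27.0 = 5.515616 mm^3/s


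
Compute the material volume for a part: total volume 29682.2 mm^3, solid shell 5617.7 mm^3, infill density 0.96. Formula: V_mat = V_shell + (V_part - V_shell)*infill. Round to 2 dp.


V_infill = (29682.2 - 5617.7) * 0.96 = 23101.92
V_total = 5617.7 + 23101.92 = 28719.62 mm^3


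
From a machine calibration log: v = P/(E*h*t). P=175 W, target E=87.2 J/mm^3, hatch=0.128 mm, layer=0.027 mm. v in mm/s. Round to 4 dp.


v = 175 / (87.2*0.128*0.027) = 580.6947 mm/s


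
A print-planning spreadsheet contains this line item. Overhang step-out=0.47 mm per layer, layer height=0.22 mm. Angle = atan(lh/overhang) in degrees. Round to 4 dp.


angle = atan(0.22/0.47) = 25.0836 degrees


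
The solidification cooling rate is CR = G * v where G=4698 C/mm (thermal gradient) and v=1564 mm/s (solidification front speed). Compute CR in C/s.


CR = 4698 * 1564 = 7347672 C/s


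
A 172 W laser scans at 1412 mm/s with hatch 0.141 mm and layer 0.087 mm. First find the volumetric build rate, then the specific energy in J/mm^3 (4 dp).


Build rate = 1412 * 0.141 * 0.087 = 17.321004 mm^3/s
SE = 172 / 17.321004 = 9.9301 J/mm^3


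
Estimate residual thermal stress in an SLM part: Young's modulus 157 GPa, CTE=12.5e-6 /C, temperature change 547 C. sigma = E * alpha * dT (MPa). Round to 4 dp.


sigma = 157*1000 * 12.5e-6 * 547 = 1073.4875 MPa


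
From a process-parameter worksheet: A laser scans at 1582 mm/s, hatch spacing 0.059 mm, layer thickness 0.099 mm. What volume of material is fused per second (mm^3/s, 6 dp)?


Rate = 1582 * 0.059 * 0.099 = 9.240462 mm^3/s


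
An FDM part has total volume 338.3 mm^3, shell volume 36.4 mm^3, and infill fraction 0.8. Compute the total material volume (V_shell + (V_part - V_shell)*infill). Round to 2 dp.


V_infill = (338.3 - 36.4) * 0.8 = 241.52
V_total = 36.4 + 241.52 = 277.92 mm^3


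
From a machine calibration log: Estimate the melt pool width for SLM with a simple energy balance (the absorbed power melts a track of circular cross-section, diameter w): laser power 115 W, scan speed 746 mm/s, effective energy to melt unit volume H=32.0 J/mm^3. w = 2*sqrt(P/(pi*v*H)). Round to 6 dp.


w = 2*sqrt(115/(pi*746*32.0)) = 0.078318 mm


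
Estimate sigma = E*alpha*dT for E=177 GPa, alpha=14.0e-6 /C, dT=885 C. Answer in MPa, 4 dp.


sigma = 177*1000 * 14.0e-6 * 885 = 2193.03 MPa


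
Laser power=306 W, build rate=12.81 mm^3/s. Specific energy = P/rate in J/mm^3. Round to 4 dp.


SE = 306 / 12.81 = 23.8876 J/mm^3


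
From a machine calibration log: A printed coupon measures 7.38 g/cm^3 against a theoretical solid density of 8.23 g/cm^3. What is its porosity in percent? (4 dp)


Porosity = (1-7.38/8.23)*100 = 10.3281 %


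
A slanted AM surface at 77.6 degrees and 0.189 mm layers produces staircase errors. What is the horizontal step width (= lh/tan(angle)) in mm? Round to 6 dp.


step = 0.189 / tan(77.6) = 0.041554 mm


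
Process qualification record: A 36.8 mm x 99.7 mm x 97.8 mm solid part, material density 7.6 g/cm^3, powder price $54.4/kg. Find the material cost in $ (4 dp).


V = 36.8 * 99.7 * 97.8 = 358824.288 mm^3 = 358.824288 cm^3
Mass = 358.824288 * 7.6 / 1000 = 2.72706459 kg
Cost = 2.72706459 * 54.4 = 148.3523 $


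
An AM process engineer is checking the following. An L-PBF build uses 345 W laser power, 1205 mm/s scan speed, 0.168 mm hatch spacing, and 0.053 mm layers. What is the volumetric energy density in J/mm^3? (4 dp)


E = 345 / (1205*0.168*0.053) = 32.1549 J/mm^3


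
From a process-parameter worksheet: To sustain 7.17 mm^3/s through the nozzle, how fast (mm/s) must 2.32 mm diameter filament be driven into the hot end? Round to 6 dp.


A = pi*(2.32/2)^2 = 4.227327
v = 7.17 / 4.227327 = 1.696107 mm/s


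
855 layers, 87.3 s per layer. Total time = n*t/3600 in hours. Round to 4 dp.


t = 855 * 87.3 / 3600 = 20.7338 hrs


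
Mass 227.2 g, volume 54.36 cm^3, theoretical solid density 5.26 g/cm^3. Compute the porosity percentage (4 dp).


rho_part = 227.2 / 54.36 = 4.17954378 g/cm^3
Porosity = (1 - 4.17954378/5.26)*100 = 20.541 %


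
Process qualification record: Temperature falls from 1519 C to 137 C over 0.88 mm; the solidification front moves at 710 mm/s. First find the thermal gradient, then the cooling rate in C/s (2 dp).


G = (1519-137)/0.88 = 1570.45454545 C/mm
CR = 1570.45454545 * 710 = 1115022.73 C/s


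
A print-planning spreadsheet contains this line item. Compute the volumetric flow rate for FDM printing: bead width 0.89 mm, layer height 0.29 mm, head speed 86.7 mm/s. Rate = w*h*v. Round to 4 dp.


Rate = 0.89 * 0.29 * 86.7 = 22.3773 mm^3/s


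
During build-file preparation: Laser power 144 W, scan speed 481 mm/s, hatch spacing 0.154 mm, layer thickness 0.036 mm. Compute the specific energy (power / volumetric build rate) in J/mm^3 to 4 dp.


Build rate = 481 * 0.154 * 0.036 = 2.666664 mm^3/s
SE = 144 / 2.666664 = 54.0001 J/mm^3


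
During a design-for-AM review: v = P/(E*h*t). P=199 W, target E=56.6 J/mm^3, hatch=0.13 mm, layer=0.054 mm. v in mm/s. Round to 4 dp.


v = 199 / (56.6*0.13*0.054) = 500.8406 mm/s


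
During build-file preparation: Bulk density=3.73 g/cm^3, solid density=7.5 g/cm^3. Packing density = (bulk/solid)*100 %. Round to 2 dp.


Packing = (3.73/7.5)*100 = 49.73 %


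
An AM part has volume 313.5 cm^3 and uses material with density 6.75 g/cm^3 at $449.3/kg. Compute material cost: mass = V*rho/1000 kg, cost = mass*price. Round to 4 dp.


Mass = 313.5*6.75/1000 = 2.116125 kg
Cost = 2.116125 * 449.3 = 950.775 $


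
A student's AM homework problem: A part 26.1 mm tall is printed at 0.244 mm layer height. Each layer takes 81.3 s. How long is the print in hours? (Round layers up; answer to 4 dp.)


Layers = ceil(26.1/0.244) = 107
t = 107 * 81.3 / 3600 = 2.4164 hrs


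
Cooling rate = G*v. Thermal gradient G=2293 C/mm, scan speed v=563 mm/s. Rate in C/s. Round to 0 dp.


CR = 2293 * 563 = 1290959 C/s


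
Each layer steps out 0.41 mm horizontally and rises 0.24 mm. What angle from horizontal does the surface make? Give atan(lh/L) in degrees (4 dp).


angle = atan(0.24/0.41) = 30.3432 degrees


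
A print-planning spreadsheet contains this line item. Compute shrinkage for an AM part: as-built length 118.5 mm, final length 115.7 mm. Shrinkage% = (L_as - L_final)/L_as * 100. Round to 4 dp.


Shrinkage = ((118.5-115.7)/118.5)*100 = 2.3629 %


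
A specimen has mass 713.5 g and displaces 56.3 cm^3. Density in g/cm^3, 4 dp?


rho = 713.5 / 56.3 = 12.6732 g/cm^3


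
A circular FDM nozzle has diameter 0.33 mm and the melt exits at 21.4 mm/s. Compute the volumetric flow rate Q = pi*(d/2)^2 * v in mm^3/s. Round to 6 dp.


A = pi*(0.33/2)^2 = 0.08552986 mm^2
Q = 0.08552986 * 21.4 = 1.830339 mm^3/s


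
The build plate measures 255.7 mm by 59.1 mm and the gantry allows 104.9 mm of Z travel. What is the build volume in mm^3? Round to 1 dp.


V = 255.7 * 59.1 * 104.9 = 1585235.2 mm^3


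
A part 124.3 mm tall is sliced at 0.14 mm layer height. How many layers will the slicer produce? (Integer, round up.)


Layers = ceil(124.3/0.14) = 888


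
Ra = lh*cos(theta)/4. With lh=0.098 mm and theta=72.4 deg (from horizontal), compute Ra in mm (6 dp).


Ra = 0.098 * cos(72.4) / 4 = 0.007408 mm


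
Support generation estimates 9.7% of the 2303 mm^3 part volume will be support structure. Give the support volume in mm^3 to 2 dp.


V_support = 2303 * 0.097 = 223.39 mm^3


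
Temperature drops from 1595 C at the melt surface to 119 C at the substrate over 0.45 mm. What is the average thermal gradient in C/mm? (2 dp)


G = (1595-119)/0.45 = 3280.0 C/mm


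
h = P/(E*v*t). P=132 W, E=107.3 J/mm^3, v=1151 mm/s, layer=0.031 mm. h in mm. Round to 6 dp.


h = 132 / (107.3*1151*0.031) = 0.034478 mm


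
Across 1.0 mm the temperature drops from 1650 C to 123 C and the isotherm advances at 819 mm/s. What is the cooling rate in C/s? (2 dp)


G = (1650-123)/1.0 = 1527.0 C/mm
CR = 1527.0 * 819 = 1250613.0 C/s


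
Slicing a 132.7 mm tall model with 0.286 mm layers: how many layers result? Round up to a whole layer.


Layers = ceil(132.7/0.286) = 464


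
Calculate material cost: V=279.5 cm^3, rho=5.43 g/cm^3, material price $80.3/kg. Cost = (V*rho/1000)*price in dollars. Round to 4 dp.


Mass = 279.5*5.43/1000 = 1.517685 kg
Cost = 1.517685 * 80.3 = 121.8701 $


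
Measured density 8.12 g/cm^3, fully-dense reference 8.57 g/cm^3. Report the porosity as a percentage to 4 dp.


Porosity = (1-8.12/8.57)*100 = 5.2509 %


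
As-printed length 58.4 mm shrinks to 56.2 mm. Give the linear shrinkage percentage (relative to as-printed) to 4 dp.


Shrinkage = ((58.4-56.2)/58.4)*100 = 3.7671 %


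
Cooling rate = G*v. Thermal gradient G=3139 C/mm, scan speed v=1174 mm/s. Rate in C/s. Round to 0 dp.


CR = 3139 * 1174 = 3685186 C/s


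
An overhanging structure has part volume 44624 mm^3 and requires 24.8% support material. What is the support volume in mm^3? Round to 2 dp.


V_support = 44624 * 0.248 = 11066.75 mm^3


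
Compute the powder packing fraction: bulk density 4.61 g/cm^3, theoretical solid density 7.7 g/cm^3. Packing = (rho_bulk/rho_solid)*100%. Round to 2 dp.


Packing = (4.61/7.7)*100 = 59.87 %


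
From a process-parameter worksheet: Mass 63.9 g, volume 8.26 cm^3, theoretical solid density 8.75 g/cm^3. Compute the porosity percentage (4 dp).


rho_part = 63.9 / 8.26 = 7.73607748 g/cm^3
Porosity = (1 - 7.73607748/8.75)*100 = 11.5877 %


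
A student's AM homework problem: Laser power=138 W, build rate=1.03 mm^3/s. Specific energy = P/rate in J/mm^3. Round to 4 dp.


SE = 138 / 1.03 = 133.9806 J/mm^3


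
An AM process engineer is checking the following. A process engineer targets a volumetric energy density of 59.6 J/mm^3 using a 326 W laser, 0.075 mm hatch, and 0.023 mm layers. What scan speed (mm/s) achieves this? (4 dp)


v = 326 / (59.6*0.075*0.023) = 3170.8978 mm/s


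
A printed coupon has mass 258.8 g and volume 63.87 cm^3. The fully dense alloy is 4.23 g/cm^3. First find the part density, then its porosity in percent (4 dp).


rho_part = 258.8 / 63.87 = 4.05198059 g/cm^3
Porosity = (1 - 4.05198059/4.23)*100 = 4.2085 %


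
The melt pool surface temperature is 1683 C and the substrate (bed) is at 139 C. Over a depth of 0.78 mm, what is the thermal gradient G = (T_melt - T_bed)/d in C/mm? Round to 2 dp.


G = (1683-139)/0.78 = 1979.49 C/mm


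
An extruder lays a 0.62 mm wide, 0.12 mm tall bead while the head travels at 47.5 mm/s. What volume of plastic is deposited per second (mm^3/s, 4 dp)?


Rate = 0.62 * 0.12 * 47.5 = 3.534 mm^3/s


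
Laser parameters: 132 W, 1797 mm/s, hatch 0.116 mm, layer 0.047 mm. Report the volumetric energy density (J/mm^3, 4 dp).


E = 132 / (1797*0.116*0.047) = 13.4732 J/mm^3


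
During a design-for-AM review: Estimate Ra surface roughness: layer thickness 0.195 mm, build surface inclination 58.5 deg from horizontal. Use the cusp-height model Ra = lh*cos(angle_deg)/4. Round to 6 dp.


Ra = 0.195 * cos(58.5) / 4 = 0.025472 mm


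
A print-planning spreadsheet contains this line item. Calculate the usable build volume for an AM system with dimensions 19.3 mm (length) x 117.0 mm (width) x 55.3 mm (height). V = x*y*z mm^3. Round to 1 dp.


V = 19.3 * 117.0 * 55.3 = 124872.9 mm^3


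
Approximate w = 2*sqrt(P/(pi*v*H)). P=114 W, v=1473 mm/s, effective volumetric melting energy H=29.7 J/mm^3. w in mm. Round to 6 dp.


w = 2*sqrt(114/(pi*1473*29.7)) = 0.057601 mm


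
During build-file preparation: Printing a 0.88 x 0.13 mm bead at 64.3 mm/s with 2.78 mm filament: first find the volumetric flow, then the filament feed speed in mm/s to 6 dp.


Q = 0.88 * 0.13 * 64.3 = 7.35592 mm^3/s
A_fil = pi*(2.78/2)^2 = 6.06987117 mm^2
v_feed = 7.35592 / 6.06987117 = 1.211874 mm/s


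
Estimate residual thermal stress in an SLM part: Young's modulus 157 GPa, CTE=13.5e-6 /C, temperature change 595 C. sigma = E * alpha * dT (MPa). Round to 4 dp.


sigma = 157*1000 * 13.5e-6 * 595 = 1261.1025 MPa


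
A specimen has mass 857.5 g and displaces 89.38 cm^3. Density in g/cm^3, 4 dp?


rho = 857.5 / 89.38 = 9.5939 g/cm^3


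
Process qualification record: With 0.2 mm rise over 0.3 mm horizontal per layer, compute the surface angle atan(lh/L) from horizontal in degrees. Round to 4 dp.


angle = atan(0.2/0.3) = 33.6901 degrees


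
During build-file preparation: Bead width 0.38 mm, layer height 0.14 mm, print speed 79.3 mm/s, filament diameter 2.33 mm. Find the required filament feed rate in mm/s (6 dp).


Q = 0.38 * 0.14 * 79.3 = 4.21876 mm^3/s
A_fil = pi*(2.33/2)^2 = 4.26384809 mm^2
v_feed = 4.21876 / 4.26384809 = 0.989425 mm/s


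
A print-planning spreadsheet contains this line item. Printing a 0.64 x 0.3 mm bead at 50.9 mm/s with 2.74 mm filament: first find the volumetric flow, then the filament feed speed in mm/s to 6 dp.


Q = 0.64 * 0.3 * 50.9 = 9.7728 mm^3/s
A_fil = pi*(2.74/2)^2 = 5.89645525 mm^2
v_feed = 9.7728 / 5.89645525 = 1.657403 mm/s


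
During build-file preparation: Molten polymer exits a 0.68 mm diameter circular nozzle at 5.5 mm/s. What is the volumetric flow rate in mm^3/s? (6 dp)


A = pi*(0.68/2)^2 = 0.36316811 mm^2
Q = 0.36316811 * 5.5 = 1.997425 mm^3/s


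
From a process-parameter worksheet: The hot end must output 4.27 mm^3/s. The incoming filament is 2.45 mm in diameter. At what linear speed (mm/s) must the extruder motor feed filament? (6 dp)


A = pi*(2.45/2)^2 = 4.714352
v = 4.27 / 4.714352 = 0.905745 mm/s


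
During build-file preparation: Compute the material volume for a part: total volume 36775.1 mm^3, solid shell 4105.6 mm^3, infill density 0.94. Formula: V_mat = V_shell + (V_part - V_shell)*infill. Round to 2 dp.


V_infill = (36775.1 - 4105.6) * 0.94 = 30709.33
V_total = 4105.6 + 30709.33 = 34814.93 mm^3


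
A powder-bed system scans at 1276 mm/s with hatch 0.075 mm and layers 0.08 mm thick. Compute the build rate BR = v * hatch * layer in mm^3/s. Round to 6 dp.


Rate = 1276 * 0.075 * 0.08 = 7.656 mm^3/s


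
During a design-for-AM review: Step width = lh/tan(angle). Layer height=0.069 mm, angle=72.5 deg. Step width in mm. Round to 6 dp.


step = 0.069 / tan(72.5) = 0.021756 mm


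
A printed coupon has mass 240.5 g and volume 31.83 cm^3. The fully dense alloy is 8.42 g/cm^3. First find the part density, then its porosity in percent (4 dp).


rho_part = 240.5 / 31.83 = 7.555765 g/cm^3
Porosity = (1 - 7.555765/8.42)*100 = 10.2641 %


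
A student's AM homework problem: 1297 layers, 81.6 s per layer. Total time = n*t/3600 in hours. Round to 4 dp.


t = 1297 * 81.6 / 3600 = 29.3987 hrs


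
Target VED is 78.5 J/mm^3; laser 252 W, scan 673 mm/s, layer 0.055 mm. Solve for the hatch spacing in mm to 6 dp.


h = 252 / (78.5*673*0.055) = 0.086727 mm


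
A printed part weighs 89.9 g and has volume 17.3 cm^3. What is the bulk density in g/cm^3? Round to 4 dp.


rho = 89.9 / 17.3 = 5.1965 g/cm^3


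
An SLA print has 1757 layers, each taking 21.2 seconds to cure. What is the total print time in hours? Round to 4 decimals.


t = 1757 * 21.2 / 3600 = 10.3468 hrs


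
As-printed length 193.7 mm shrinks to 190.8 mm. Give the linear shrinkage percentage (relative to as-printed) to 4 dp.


Shrinkage = ((193.7-190.8)/193.7)*100 = 1.4972 %


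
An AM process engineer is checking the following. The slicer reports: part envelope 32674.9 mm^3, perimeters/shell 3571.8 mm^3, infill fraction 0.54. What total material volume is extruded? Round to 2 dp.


V_infill = (32674.9 - 3571.8) * 0.54 = 15715.67
V_total = 3571.8 + 15715.67 = 19287.47 mm^3


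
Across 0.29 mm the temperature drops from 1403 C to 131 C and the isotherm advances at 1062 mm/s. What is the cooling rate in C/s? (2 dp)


G = (1403-131)/0.29 = 4386.20689655 C/mm
CR = 4386.20689655 * 1062 = 4658151.72 C/s


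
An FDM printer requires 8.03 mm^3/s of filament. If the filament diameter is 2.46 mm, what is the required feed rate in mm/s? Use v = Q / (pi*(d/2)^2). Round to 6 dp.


A = pi*(2.46/2)^2 = 4.752916
v = 8.03 / 4.752916 = 1.689489 mm/s


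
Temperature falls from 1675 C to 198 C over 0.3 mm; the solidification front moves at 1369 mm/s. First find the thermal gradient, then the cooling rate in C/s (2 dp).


G = (1675-198)/0.3 = 4923.33333333 C/mm
CR = 4923.33333333 * 1369 = 6740043.33 C/s


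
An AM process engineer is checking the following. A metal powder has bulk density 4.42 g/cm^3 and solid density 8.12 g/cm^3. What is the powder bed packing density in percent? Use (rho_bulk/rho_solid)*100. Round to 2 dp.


Packing = (4.42/8.12)*100 = 54.43 %


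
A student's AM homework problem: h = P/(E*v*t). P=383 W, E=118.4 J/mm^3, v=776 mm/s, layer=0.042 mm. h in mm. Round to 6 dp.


h = 383 / (118.4*776*0.042) = 0.099251 mm


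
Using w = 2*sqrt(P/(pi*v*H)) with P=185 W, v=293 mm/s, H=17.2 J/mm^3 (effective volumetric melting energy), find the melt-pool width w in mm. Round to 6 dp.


w = 2*sqrt(185/(pi*293*17.2)) = 0.216194 mm


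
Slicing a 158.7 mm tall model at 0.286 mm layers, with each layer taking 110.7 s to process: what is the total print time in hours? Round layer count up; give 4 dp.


Layers = ceil(158.7/0.286) = 555
t = 555 * 110.7 / 3600 = 17.0663 hrs


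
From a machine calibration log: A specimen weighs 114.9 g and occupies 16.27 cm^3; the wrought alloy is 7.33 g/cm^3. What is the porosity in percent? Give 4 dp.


rho_part = 114.9 / 16.27 = 7.06207744 g/cm^3
Porosity = (1 - 7.06207744/7.33)*100 = 3.6552 %


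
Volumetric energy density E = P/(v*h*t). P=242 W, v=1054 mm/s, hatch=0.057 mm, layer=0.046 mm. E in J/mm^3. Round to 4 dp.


E = 242 / (1054*0.057*0.046) = 87.5673 J/mm^3


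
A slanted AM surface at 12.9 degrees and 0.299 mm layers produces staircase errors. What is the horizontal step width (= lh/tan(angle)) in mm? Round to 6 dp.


step = 0.299 / tan(12.9) = 1.305503 mm


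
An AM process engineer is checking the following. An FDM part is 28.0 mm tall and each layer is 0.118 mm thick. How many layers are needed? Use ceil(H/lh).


Layers = ceil(28.0/0.118) = 238


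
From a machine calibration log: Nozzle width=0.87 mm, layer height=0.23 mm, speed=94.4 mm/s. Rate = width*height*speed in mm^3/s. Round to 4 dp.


Rate = 0.87 * 0.23 * 94.4 = 18.8894 mm^3/s


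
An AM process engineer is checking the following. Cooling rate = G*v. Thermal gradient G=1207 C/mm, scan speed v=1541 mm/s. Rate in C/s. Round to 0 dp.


CR = 1207 * 1541 = 1859987 C/s


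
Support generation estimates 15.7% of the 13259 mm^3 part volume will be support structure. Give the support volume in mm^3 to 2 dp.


V_support = 13259 * 0.157 = 2081.66 mm^3


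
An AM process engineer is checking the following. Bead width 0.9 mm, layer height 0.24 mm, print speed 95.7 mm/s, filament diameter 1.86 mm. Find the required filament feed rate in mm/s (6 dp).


Q = 0.9 * 0.24 * 95.7 = 20.6712 mm^3/s
A_fil = pi*(1.86/2)^2 = 2.71716349 mm^2
v_feed = 20.6712 / 2.71716349 = 7.607639 mm/s


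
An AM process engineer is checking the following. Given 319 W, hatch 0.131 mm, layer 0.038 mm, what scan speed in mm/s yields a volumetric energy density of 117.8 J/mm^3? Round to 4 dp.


v = 319 / (117.8*0.131*0.038) = 543.9895 mm/s


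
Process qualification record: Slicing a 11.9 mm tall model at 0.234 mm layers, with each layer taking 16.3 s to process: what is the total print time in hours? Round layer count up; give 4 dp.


Layers = ceil(11.9/0.234) = 51
t = 51 * 16.3 / 3600 = 0.2309 hrs


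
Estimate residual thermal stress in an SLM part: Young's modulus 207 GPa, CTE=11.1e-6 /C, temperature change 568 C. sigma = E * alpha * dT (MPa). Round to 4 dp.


sigma = 207*1000 * 11.1e-6 * 568 = 1305.0936 MPa


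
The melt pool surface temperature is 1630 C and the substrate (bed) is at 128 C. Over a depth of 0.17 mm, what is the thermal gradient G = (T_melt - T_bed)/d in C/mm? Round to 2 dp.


G = (1630-128)/0.17 = 8835.29 C/mm


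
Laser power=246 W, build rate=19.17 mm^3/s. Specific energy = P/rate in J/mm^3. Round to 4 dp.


SE = 246 / 19.17 = 12.8326 J/mm^3


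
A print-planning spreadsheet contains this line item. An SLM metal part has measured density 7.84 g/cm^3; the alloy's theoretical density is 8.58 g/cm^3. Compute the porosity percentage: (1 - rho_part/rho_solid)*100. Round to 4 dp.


Porosity = (1-7.84/8.58)*100 = 8.6247 %


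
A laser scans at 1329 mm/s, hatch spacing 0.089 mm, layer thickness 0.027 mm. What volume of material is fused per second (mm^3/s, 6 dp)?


Rate = 1329 * 0.089 * 0.027 = 3.193587 mm^3/s


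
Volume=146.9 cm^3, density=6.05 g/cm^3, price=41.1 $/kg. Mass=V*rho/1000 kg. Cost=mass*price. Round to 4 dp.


Mass = 146.9*6.05/1000 = 0.888745 kg
Cost = 0.888745 * 41.1 = 36.5274 $


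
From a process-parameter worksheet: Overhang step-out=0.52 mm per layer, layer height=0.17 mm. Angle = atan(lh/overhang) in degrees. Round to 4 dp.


angle = atan(0.17/0.52) = 18.1038 degrees


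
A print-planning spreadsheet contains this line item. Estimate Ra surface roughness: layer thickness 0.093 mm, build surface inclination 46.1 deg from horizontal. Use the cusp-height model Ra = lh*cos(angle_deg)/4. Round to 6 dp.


Ra = 0.093 * cos(46.1) / 4 = 0.016122 mm


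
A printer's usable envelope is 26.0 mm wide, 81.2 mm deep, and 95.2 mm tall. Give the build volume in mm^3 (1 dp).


V = 26.0 * 81.2 * 95.2 = 200986.2 mm^3


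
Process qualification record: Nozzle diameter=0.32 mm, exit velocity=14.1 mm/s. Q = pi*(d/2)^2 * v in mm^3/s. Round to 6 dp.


A = pi*(0.32/2)^2 = 0.08042477 mm^2
Q = 0.08042477 * 14.1 = 1.133989 mm^3/s


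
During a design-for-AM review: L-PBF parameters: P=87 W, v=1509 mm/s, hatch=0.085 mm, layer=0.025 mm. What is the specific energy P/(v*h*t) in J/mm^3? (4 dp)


Build rate = 1509 * 0.085 * 0.025 = 3.206625 mm^3/s
SE = 87 / 3.206625 = 27.1313 J/mm^3


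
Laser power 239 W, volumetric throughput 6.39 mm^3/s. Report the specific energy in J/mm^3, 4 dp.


SE = 239 / 6.39 = 37.4022 J/mm^3


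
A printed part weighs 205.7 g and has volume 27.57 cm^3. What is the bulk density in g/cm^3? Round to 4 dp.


rho = 205.7 / 27.57 = 7.461 g/cm^3


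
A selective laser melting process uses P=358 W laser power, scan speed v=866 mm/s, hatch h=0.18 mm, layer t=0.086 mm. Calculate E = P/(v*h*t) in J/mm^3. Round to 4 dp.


E = 358 / (866*0.18*0.086) = 26.7051 J/mm^3


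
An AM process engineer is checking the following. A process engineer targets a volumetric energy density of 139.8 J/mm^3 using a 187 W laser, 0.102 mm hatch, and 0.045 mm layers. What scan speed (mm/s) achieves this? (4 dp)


v = 187 / (139.8*0.102*0.045) = 291.4216 mm/s


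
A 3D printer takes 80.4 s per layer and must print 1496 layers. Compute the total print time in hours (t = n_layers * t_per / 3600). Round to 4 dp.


t = 1496 * 80.4 / 3600 = 33.4107 hrs


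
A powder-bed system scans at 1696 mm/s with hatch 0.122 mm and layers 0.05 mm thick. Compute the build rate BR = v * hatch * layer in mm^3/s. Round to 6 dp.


Rate = 1696 * 0.122 * 0.05 = 10.3456 mm^3/s


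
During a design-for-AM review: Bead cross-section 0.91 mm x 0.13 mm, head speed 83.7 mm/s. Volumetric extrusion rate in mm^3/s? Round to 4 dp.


Rate = 0.91 * 0.13 * 83.7 = 9.9017 mm^3/s


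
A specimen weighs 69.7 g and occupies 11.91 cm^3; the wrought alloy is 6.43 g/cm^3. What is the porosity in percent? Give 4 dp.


rho_part = 69.7 / 11.91 = 5.85222502 g/cm^3
Porosity = (1 - 5.85222502/6.43)*100 = 8.9856 %


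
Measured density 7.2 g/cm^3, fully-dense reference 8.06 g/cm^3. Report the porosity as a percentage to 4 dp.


Porosity = (1-7.2/8.06)*100 = 10.67 %


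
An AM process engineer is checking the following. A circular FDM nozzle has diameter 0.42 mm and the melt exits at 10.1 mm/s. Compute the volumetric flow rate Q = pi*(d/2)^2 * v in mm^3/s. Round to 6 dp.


A = pi*(0.42/2)^2 = 0.13854424 mm^2
Q = 0.13854424 * 10.1 = 1.399297 mm^3/s


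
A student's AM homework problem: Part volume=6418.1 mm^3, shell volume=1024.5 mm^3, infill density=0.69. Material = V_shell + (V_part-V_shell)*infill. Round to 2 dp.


V_infill = (6418.1 - 1024.5) * 0.69 = 3721.58
V_total = 1024.5 + 3721.58 = 4746.08 mm^3


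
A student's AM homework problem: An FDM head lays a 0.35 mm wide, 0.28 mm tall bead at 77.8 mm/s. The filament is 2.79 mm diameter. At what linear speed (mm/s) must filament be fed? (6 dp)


Q = 0.35 * 0.28 * 77.8 = 7.6244 mm^3/s
A_fil = pi*(2.79/2)^2 = 6.11361784 mm^2
v_feed = 7.6244 / 6.11361784 = 1.247118 mm/s


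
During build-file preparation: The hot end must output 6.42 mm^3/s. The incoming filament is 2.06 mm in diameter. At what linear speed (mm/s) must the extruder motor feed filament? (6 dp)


A = pi*(2.06/2)^2 = 3.332916
v = 6.42 / 3.332916 = 1.926241 mm/s


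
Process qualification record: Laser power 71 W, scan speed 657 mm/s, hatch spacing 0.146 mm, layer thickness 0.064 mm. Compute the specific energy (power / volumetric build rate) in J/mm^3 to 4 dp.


Build rate = 657 * 0.146 * 0.064 = 6.139008 mm^3/s
SE = 71 / 6.139008 = 11.5654 J/mm^3


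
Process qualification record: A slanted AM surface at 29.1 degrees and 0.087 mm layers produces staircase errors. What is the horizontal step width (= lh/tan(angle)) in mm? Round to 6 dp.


step = 0.087 / tan(29.1) = 0.156308 mm


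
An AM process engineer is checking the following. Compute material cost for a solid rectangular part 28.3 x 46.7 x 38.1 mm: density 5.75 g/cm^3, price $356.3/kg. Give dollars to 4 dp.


V = 28.3 * 46.7 * 38.1 = 50353.341 mm^3 = 50.353341 cm^3
Mass = 50.353341 * 5.75 / 1000 = 0.28953171 kg
Cost = 0.28953171 * 356.3 = 103.1601 $


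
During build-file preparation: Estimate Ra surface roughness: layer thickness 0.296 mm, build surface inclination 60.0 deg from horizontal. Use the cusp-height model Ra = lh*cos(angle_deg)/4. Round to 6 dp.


Ra = 0.296 * cos(60.0) / 4 = 0.037 mm


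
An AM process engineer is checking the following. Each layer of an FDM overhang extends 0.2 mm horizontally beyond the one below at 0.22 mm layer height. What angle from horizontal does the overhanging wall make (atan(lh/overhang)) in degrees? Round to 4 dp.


angle = atan(0.22/0.2) = 47.7263 degrees


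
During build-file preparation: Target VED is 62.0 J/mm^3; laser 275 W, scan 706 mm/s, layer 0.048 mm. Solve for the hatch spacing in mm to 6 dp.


h = 275 / (62.0*706*0.048) = 0.130887 mm


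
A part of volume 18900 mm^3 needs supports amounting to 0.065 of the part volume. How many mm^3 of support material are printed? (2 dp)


V_support = 18900 * 0.065 = 1228.5 mm^3


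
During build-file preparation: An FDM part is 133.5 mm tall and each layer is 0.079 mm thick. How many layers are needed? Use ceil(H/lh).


Layers = ceil(133.5/0.079) = 1690


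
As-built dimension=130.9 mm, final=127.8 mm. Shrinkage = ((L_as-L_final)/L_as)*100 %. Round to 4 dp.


Shrinkage = ((130.9-127.8)/130.9)*100 = 2.3682 %


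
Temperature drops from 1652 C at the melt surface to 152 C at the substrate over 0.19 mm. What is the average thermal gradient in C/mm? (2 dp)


G = (1652-152)/0.19 = 7894.74 C/mm


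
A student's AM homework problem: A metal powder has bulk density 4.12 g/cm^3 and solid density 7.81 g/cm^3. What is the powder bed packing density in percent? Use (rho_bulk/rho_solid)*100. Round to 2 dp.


Packing = (4.12/7.81)*100 = 52.75 %


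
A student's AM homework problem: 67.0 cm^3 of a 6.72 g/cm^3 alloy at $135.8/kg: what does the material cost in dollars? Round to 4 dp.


Mass = 67.0*6.72/1000 = 0.45024 kg
Cost = 0.45024 * 135.8 = 61.1426 $


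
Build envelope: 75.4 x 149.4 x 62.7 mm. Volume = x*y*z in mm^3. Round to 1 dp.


V = 75.4 * 149.4 * 62.7 = 706300.5 mm^3


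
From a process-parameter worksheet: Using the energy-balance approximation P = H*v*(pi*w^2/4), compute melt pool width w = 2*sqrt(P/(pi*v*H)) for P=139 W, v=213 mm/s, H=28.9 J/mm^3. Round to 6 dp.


w = 2*sqrt(139/(pi*213*28.9)) = 0.16956 mm


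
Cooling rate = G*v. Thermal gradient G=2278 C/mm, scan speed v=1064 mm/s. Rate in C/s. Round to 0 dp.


CR = 2278 * 1064 = 2423792 C/s


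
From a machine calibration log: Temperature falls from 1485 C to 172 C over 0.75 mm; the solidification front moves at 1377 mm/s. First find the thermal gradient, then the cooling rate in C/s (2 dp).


G = (1485-172)/0.75 = 1750.66666667 C/mm
CR = 1750.66666667 * 1377 = 2410668.0 C/s


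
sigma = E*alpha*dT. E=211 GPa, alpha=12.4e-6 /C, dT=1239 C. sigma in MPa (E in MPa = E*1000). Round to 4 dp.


sigma = 211*1000 * 12.4e-6 * 1239 = 3241.7196 MPa


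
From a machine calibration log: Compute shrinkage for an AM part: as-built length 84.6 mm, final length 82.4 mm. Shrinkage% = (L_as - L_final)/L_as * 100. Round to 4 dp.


Shrinkage = ((84.6-82.4)/84.6)*100 = 2.6005 %


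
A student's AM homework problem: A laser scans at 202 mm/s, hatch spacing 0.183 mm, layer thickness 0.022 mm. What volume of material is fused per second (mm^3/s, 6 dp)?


Rate = 202 * 0.183 * 0.022 = 0.813252 mm^3/s


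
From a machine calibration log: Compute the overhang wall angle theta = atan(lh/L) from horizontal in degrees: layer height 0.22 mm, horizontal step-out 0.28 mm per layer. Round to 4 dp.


angle = atan(0.22/0.28) = 38.1572 degrees


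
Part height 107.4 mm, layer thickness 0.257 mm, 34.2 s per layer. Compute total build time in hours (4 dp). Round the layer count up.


Layers = ceil(107.4/0.257) = 418
t = 418 * 34.2 / 3600 = 3.971 hrs


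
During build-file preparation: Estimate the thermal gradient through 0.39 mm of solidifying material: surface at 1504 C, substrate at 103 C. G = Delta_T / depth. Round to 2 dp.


G = (1504-103)/0.39 = 3592.31 C/mm


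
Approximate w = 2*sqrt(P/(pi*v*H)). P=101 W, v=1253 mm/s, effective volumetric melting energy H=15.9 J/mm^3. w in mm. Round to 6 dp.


w = 2*sqrt(101/(pi*1253*15.9)) = 0.080342 mm


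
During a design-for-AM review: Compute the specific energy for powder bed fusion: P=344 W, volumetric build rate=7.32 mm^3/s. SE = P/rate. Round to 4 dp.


SE = 344 / 7.32 = 46.9945 J/mm^3


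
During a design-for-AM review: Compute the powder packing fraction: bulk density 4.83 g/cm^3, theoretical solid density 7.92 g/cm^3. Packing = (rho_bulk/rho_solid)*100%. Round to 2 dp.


Packing = (4.83/7.92)*100 = 60.98 %


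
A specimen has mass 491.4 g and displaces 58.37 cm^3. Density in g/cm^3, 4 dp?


rho = 491.4 / 58.37 = 8.4187 g/cm^3


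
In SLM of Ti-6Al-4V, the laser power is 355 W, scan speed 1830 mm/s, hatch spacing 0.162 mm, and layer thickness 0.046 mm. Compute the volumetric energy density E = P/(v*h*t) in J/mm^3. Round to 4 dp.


E = 355 / (1830*0.162*0.046) = 26.0318 J/mm^3


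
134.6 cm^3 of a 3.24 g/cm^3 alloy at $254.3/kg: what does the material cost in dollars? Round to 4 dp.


Mass = 134.6*3.24/1000 = 0.436104 kg
Cost = 0.436104 * 254.3 = 110.9012 $


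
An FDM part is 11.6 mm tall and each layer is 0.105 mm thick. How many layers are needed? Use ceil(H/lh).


Layers = ceil(11.6/0.105) = 111


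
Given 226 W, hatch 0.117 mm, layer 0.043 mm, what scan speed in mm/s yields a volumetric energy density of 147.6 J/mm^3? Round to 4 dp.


v = 226 / (147.6*0.117*0.043) = 304.3461 mm/s


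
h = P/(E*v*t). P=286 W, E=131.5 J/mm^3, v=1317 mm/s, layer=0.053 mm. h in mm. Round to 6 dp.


h = 286 / (131.5*1317*0.053) = 0.031159 mm


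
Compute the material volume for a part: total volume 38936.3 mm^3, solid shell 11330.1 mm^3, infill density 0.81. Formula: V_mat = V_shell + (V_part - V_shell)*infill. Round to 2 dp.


V_infill = (38936.3 - 11330.1) * 0.81 = 22361.02
V_total = 11330.1 + 22361.02 = 33691.12 mm^3


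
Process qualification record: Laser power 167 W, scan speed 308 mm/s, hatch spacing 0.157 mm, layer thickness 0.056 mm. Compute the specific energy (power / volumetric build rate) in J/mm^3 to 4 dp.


Build rate = 308 * 0.157 * 0.056 = 2.707936 mm^3/s
SE = 167 / 2.707936 = 61.6706 J/mm^3


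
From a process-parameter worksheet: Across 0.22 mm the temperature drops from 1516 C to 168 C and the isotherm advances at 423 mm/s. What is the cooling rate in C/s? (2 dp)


G = (1516-168)/0.22 = 6127.27272727 C/mm
CR = 6127.27272727 * 423 = 2591836.36 C/s
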